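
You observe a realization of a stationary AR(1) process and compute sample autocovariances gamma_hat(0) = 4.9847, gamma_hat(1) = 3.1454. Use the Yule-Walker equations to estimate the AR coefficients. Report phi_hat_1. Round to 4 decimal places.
\hat\phi_{1} = 0.6310

The Yule-Walker equations for an AR(p) process read, in matrix form,
  Gamma_p phi = r_p,   with   (Gamma_p)_{ij} = gamma(|i - j|),
                       (r_p)_i = gamma(i),   i,j = 1..p.
Substitute the sample gammas (Toeplitz matrix and right-hand side of size 1):
  Gamma_p = [[4.9847]]
  r_p     = [3.1454]
With p = 1 this is the single equation gamma(0) phi_1 = gamma(1):
  phi_hat_1 = gamma(1) / gamma(0) = 3.1454 / 4.9847 = 0.6310.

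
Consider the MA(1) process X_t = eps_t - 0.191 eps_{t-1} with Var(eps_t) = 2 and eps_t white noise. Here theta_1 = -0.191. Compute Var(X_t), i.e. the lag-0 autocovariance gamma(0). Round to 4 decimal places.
\gamma(0) = 2.0730

For an MA(q) process X_t = eps_t + sum_i theta_i eps_{t-i} with
Var(eps_t) = sigma^2, the variance is
  gamma(0) = sigma^2 * (1 + sum_i theta_i^2).
  sum_i theta_i^2 = (-0.191)^2 = 0.036481.
  gamma(0) = 2 * (1 + 0.036481) = 2 * 1.036481 = 2.072962, which rounds to 2.0730.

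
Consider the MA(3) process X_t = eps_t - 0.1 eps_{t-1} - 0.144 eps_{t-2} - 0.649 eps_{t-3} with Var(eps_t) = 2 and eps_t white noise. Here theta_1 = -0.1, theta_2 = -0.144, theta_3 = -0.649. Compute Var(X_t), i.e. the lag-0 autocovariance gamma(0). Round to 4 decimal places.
\gamma(0) = 2.9039

For an MA(q) process X_t = eps_t + sum_i theta_i eps_{t-i} with
Var(eps_t) = sigma^2, the variance is
  gamma(0) = sigma^2 * (1 + sum_i theta_i^2).
  sum_i theta_i^2 = (-0.1)^2 + (-0.144)^2 + (-0.649)^2 = 0.01 + 0.020736 + 0.421201 = 0.451937.
  gamma(0) = 2 * (1 + 0.451937) = 2 * 1.451937 = 2.903874, which rounds to 2.9039.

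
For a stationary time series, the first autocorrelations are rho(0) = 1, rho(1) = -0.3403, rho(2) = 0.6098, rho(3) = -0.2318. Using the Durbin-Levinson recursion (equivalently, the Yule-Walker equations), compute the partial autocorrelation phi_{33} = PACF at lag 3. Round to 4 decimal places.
\phi_{33} = 0.0820

The PACF at lag k is phi_{kk}, the last component of the solution
to the Yule-Walker system G_k phi = r_k where
  (G_k)_{ij} = rho(|i - j|), (r_k)_i = rho(i), i,j = 1..k.
Equivalently, Durbin-Levinson gives phi_{kk} iteratively:
  phi_{11} = rho(1)
  phi_{kk} = [rho(k) - sum_{j=1..k-1} phi_{k-1,j} rho(k-j)]
            / [1 - sum_{j=1..k-1} phi_{k-1,j} rho(j)],
  phi_{k,j} = phi_{k-1,j} - phi_{kk} phi_{k-1,k-j},  j = 1..k-1.
Step k = 1:
  phi_11 = rho(1) = -0.3403.
Step k = 2:
  phi_22 = [rho(2) - phi_11 rho(1)] / [1 - phi_11 rho(1)] = [0.6098 - (-0.3403)(-0.3403)] / [1 - (-0.3403)(-0.3403)]
         = 0.49399591 / 0.88419591 = 0.558695.
  Update: phi_21 = phi_11 - phi_22 phi_11 = -0.3403 - (0.558695)(-0.3403) = -0.150176.
Step k = 3:
  phi_33 = [rho(3) - phi_21 rho(2) - phi_22 rho(1)] / [1 - phi_21 rho(1) - phi_22 rho(2)]
    numerator   = -0.2318 - (-0.150176)(0.6098) - (0.558695)(-0.3403) = 0.0499013
    denominator = 1 - (-0.150176)(-0.3403) - (0.558695)(0.6098) = 0.60820282
  phi_33 = 0.0499013 / 0.60820282 = 0.082.
Therefore phi_{33} = 0.0820.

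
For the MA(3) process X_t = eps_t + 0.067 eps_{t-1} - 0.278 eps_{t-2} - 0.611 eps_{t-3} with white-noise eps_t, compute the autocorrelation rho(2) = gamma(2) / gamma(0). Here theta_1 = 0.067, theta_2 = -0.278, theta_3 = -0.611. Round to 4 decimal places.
\rho(2) = -0.2192

For an MA(q) process with theta_0 = 1, the autocovariance is
  gamma(k) = sigma^2 * sum_{i=0..q-k} theta_i * theta_{i+k},
and rho(k) = gamma(k) / gamma(0). Sigma^2 cancels.
  numerator   = (1)*(-0.278) + (0.067)*(-0.611) = -0.318937.
  denominator = (1)^2 + (0.067)^2 + (-0.278)^2 + (-0.611)^2 = 1.455094.
  rho(2) = -0.318937 / 1.455094 = -0.2192.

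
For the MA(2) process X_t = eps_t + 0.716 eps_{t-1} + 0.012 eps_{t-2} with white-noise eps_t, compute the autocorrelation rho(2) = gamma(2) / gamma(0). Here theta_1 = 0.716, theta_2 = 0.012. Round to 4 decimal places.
\rho(2) = 0.0079

For an MA(q) process with theta_0 = 1, the autocovariance is
  gamma(k) = sigma^2 * sum_{i=0..q-k} theta_i * theta_{i+k},
and rho(k) = gamma(k) / gamma(0). Sigma^2 cancels.
  numerator   = (1)*(0.012) = 0.012.
  denominator = (1)^2 + (0.716)^2 + (0.012)^2 = 1.5128.
  rho(2) = 0.012 / 1.5128 = 0.0079.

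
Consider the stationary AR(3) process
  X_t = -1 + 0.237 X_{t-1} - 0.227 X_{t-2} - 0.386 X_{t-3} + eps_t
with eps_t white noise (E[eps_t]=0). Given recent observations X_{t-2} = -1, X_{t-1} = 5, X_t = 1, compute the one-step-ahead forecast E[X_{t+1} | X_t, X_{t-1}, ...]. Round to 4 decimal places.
E[X_{t+1} \mid \mathcal F_t] = -1.5120

For an AR(p) model X_t = c + sum_i phi_i X_{t-i} + eps_t, the
one-step-ahead conditional mean is
  E[X_{t+1} | X_t, ...] = c + sum_i phi_i X_{t+1-i}.
Substitute known values:
  E[X_{t+1} | ...] = -1 + (0.237) * (1) + (-0.227) * (5) + (-0.386) * (-1)
                   = -1.5120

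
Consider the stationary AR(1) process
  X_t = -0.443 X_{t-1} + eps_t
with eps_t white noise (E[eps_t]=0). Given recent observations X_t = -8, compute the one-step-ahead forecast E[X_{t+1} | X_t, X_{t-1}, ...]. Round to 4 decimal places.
E[X_{t+1} \mid \mathcal F_t] = 3.5440

For an AR(p) model X_t = c + sum_i phi_i X_{t-i} + eps_t, the
one-step-ahead conditional mean is
  E[X_{t+1} | X_t, ...] = c + sum_i phi_i X_{t+1-i}.
Substitute known values:
  E[X_{t+1} | ...] = (-0.443) * (-8)
                   = 3.5440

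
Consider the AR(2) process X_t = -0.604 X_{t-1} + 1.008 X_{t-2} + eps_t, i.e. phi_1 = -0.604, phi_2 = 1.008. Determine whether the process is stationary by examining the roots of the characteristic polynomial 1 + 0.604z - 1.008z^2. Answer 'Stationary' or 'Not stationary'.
\text{Not stationary}

The AR(p) characteristic polynomial is P(z) = 1 + 0.604z - 1.008z^2.
Stationarity requires all roots to lie outside the unit circle, i.e. |z| > 1 for every root.
Set 1 + (0.604) z + (-1.008) z^2 = 0, i.e. a z^2 + b z + c = 0 with a = -1.008, b = 0.604, c = 1.
Discriminant D = b^2 - 4ac = (0.604)^2 - 4*(-1.008)*1 = 0.364816 - (-4.032) = 4.396816.
D >= 0, so the roots are real: z = (-b +/- sqrt(D)) / (2a) = (-0.604 +/- 2.096859) / (-2.016).
  z_1 = (-0.604 + 2.096859) / (-2.016) = -0.7405,   |z_1| = 0.7405.
  z_2 = (-0.604 - 2.096859) / (-2.016) = 1.3397,   |z_2| = 1.3397.
Moduli of all roots: 0.7405, 1.3397.
All moduli strictly greater than 1? No.
Verdict: Not stationary.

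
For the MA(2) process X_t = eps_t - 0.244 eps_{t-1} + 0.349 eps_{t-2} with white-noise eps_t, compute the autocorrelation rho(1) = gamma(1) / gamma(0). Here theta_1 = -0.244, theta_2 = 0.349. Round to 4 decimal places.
\rho(1) = -0.2786

For an MA(q) process with theta_0 = 1, the autocovariance is
  gamma(k) = sigma^2 * sum_{i=0..q-k} theta_i * theta_{i+k},
and rho(k) = gamma(k) / gamma(0). Sigma^2 cancels.
  numerator   = (1)*(-0.244) + (-0.244)*(0.349) = -0.329156.
  denominator = (1)^2 + (-0.244)^2 + (0.349)^2 = 1.181337.
  rho(1) = -0.329156 / 1.181337 = -0.2786.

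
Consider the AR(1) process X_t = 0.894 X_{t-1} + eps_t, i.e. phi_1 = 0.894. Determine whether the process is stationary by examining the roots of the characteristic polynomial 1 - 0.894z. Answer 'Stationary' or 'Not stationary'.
\text{Stationary}

The AR(p) characteristic polynomial is P(z) = 1 - 0.894z.
Stationarity requires all roots to lie outside the unit circle, i.e. |z| > 1 for every root.
This is linear in z: 1 + (-0.894) z = 0  =>  z = -1/(-0.894) = 1.118568,  |z| = 1.118568.
Moduli of all roots: 1.1186.
All moduli strictly greater than 1? Yes.
Verdict: Stationary.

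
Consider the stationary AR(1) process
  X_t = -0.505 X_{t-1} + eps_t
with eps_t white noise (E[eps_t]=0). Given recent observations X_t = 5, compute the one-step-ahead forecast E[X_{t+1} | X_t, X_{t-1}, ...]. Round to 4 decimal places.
E[X_{t+1} \mid \mathcal F_t] = -2.5250

For an AR(p) model X_t = c + sum_i phi_i X_{t-i} + eps_t, the
one-step-ahead conditional mean is
  E[X_{t+1} | X_t, ...] = c + sum_i phi_i X_{t+1-i}.
Substitute known values:
  E[X_{t+1} | ...] = (-0.505) * (5)
                   = -2.5250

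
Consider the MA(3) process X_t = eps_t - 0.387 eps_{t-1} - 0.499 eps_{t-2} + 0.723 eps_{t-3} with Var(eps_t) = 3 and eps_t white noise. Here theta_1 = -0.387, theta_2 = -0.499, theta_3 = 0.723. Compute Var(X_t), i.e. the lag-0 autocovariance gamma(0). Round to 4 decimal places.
\gamma(0) = 5.7645

For an MA(q) process X_t = eps_t + sum_i theta_i eps_{t-i} with
Var(eps_t) = sigma^2, the variance is
  gamma(0) = sigma^2 * (1 + sum_i theta_i^2).
  sum_i theta_i^2 = (-0.387)^2 + (-0.499)^2 + (0.723)^2 = 0.149769 + 0.249001 + 0.522729 = 0.921499.
  gamma(0) = 3 * (1 + 0.921499) = 3 * 1.921499 = 5.764497, which rounds to 5.7645.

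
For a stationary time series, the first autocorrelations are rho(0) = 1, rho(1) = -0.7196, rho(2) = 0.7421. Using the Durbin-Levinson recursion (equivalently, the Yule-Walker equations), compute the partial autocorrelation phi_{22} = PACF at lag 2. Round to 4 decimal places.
\phi_{22} = 0.4651

The PACF at lag k is phi_{kk}, the last component of the solution
to the Yule-Walker system G_k phi = r_k where
  (G_k)_{ij} = rho(|i - j|), (r_k)_i = rho(i), i,j = 1..k.
Equivalently, Durbin-Levinson gives phi_{kk} iteratively:
  phi_{11} = rho(1)
  phi_{kk} = [rho(k) - sum_{j=1..k-1} phi_{k-1,j} rho(k-j)]
            / [1 - sum_{j=1..k-1} phi_{k-1,j} rho(j)],
  phi_{k,j} = phi_{k-1,j} - phi_{kk} phi_{k-1,k-j},  j = 1..k-1.
Step k = 1:
  phi_11 = rho(1) = -0.7196.
Step k = 2:
  phi_22 = [rho(2) - phi_11 rho(1)] / [1 - phi_11 rho(1)] = [0.7421 - (-0.7196)(-0.7196)] / [1 - (-0.7196)(-0.7196)]
         = 0.22427584 / 0.48217584 = 0.4651.
Therefore phi_{22} = 0.4651.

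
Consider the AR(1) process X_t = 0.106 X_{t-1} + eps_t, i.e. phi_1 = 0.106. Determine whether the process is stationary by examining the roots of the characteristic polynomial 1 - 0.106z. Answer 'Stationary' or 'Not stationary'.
\text{Stationary}

The AR(p) characteristic polynomial is P(z) = 1 - 0.106z.
Stationarity requires all roots to lie outside the unit circle, i.e. |z| > 1 for every root.
This is linear in z: 1 + (-0.106) z = 0  =>  z = -1/(-0.106) = 9.433962,  |z| = 9.433962.
Moduli of all roots: 9.4340.
All moduli strictly greater than 1? Yes.
Verdict: Stationary.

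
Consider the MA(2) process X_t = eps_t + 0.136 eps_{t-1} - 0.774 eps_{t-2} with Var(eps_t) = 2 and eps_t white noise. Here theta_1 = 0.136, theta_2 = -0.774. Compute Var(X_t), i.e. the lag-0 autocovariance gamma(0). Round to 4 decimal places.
\gamma(0) = 3.2351

For an MA(q) process X_t = eps_t + sum_i theta_i eps_{t-i} with
Var(eps_t) = sigma^2, the variance is
  gamma(0) = sigma^2 * (1 + sum_i theta_i^2).
  sum_i theta_i^2 = (0.136)^2 + (-0.774)^2 = 0.018496 + 0.599076 = 0.617572.
  gamma(0) = 2 * (1 + 0.617572) = 2 * 1.617572 = 3.235144, which rounds to 3.2351.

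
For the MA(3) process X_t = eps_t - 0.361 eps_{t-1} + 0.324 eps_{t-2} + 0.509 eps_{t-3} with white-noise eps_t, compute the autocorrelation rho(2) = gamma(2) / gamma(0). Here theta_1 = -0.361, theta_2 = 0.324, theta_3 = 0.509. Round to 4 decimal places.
\rho(2) = 0.0939

For an MA(q) process with theta_0 = 1, the autocovariance is
  gamma(k) = sigma^2 * sum_{i=0..q-k} theta_i * theta_{i+k},
and rho(k) = gamma(k) / gamma(0). Sigma^2 cancels.
  numerator   = (1)*(0.324) + (-0.361)*(0.509) = 0.140251.
  denominator = (1)^2 + (-0.361)^2 + (0.324)^2 + (0.509)^2 = 1.494378.
  rho(2) = 0.140251 / 1.494378 = 0.0939.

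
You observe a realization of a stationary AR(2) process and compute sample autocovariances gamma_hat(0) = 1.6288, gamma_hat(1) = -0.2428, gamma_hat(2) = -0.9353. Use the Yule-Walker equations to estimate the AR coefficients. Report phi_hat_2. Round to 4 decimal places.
\hat\phi_{2} = -0.6100

The Yule-Walker equations for an AR(p) process read, in matrix form,
  Gamma_p phi = r_p,   with   (Gamma_p)_{ij} = gamma(|i - j|),
                       (r_p)_i = gamma(i),   i,j = 1..p.
Substitute the sample gammas (Toeplitz matrix and right-hand side of size 2):
  Gamma_p = [[1.6288, -0.2428], [-0.2428, 1.6288]]
  r_p     = [-0.2428, -0.9353]
Written out:
  1.6288 phi_1 - 0.2428 phi_2 = -0.2428
  -0.2428 phi_1 + 1.6288 phi_2 = -0.9353
Solve by Cramer's rule:
  det = gamma(0)^2 - gamma(1)^2 = (1.6288)^2 - (-0.2428)^2 = 2.65298944 - 0.05895184 = 2.5940376
  phi_hat_1 = [gamma(1) gamma(0) - gamma(1) gamma(2)] / det = [(-0.2428)(1.6288) - (-0.2428)(-0.9353)] / 2.5940376 = -0.62256348 / 2.5940376 = -0.24
  phi_hat_2 = [gamma(0) gamma(2) - gamma(1)^2] / det = [(1.6288)(-0.9353) - (-0.2428)^2] / 2.5940376 = -1.58236848 / 2.5940376 = -0.61
So phi_hat = [-0.2400, -0.6100].
Therefore phi_hat_2 = -0.6100.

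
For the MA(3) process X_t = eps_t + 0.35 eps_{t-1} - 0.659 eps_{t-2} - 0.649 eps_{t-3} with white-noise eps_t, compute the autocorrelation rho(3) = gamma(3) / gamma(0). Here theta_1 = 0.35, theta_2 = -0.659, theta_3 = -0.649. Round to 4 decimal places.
\rho(3) = -0.3281

For an MA(q) process with theta_0 = 1, the autocovariance is
  gamma(k) = sigma^2 * sum_{i=0..q-k} theta_i * theta_{i+k},
and rho(k) = gamma(k) / gamma(0). Sigma^2 cancels.
  numerator   = (1)*(-0.649) = -0.649.
  denominator = (1)^2 + (0.35)^2 + (-0.659)^2 + (-0.649)^2 = 1.977982.
  rho(3) = -0.649 / 1.977982 = -0.3281.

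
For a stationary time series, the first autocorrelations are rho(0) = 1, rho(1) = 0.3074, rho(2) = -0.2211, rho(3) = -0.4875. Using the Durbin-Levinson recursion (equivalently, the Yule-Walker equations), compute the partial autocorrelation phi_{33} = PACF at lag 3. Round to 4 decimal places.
\phi_{33} = -0.3629

The PACF at lag k is phi_{kk}, the last component of the solution
to the Yule-Walker system G_k phi = r_k where
  (G_k)_{ij} = rho(|i - j|), (r_k)_i = rho(i), i,j = 1..k.
Equivalently, Durbin-Levinson gives phi_{kk} iteratively:
  phi_{11} = rho(1)
  phi_{kk} = [rho(k) - sum_{j=1..k-1} phi_{k-1,j} rho(k-j)]
            / [1 - sum_{j=1..k-1} phi_{k-1,j} rho(j)],
  phi_{k,j} = phi_{k-1,j} - phi_{kk} phi_{k-1,k-j},  j = 1..k-1.
Step k = 1:
  phi_11 = rho(1) = 0.3074.
Step k = 2:
  phi_22 = [rho(2) - phi_11 rho(1)] / [1 - phi_11 rho(1)] = [-0.2211 - (0.3074)(0.3074)] / [1 - (0.3074)(0.3074)]
         = -0.31559476 / 0.90550524 = -0.348529.
  Update: phi_21 = phi_11 - phi_22 phi_11 = 0.3074 - (-0.348529)(0.3074) = 0.414538.
Step k = 3:
  phi_33 = [rho(3) - phi_21 rho(2) - phi_22 rho(1)] / [1 - phi_21 rho(1) - phi_22 rho(2)]
    numerator   = -0.4875 - (0.414538)(-0.2211) - (-0.348529)(0.3074) = -0.28870791
    denominator = 1 - (0.414538)(0.3074) - (-0.348529)(-0.2211) = 0.79551134
  phi_33 = -0.28870791 / 0.79551134 = -0.3629.
Therefore phi_{33} = -0.3629.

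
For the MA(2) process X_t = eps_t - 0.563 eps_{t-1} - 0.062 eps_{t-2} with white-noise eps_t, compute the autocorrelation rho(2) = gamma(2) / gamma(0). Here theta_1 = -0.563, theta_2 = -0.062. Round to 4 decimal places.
\rho(2) = -0.0469

For an MA(q) process with theta_0 = 1, the autocovariance is
  gamma(k) = sigma^2 * sum_{i=0..q-k} theta_i * theta_{i+k},
and rho(k) = gamma(k) / gamma(0). Sigma^2 cancels.
  numerator   = (1)*(-0.062) = -0.062.
  denominator = (1)^2 + (-0.563)^2 + (-0.062)^2 = 1.320813.
  rho(2) = -0.062 / 1.320813 = -0.0469.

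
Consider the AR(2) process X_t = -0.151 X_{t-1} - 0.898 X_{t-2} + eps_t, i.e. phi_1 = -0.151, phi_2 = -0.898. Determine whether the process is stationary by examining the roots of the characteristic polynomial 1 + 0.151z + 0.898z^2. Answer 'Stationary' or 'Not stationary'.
\text{Stationary}

The AR(p) characteristic polynomial is P(z) = 1 + 0.151z + 0.898z^2.
Stationarity requires all roots to lie outside the unit circle, i.e. |z| > 1 for every root.
Set 1 + (0.151) z + (0.898) z^2 = 0, i.e. a z^2 + b z + c = 0 with a = 0.898, b = 0.151, c = 1.
Discriminant D = b^2 - 4ac = (0.151)^2 - 4*(0.898)*1 = 0.022801 - (3.592) = -3.569199.
D < 0, so the roots are the complex-conjugate pair z = (-b +/- i sqrt(-D)) / (2a) = -0.0841 +/- 1.0519i.
For a conjugate pair |z|^2 = z * conj(z) = (product of roots) = c/a = 1/(0.898) = 1.113586, so |z| = sqrt(1.113586) = 1.0553 for both roots.
Moduli of all roots: 1.0553, 1.0553.
All moduli strictly greater than 1? Yes.
Verdict: Stationary.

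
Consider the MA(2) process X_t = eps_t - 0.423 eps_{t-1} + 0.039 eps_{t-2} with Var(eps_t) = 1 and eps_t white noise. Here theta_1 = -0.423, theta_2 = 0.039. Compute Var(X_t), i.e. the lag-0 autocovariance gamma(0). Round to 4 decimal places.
\gamma(0) = 1.1805

For an MA(q) process X_t = eps_t + sum_i theta_i eps_{t-i} with
Var(eps_t) = sigma^2, the variance is
  gamma(0) = sigma^2 * (1 + sum_i theta_i^2).
  sum_i theta_i^2 = (-0.423)^2 + (0.039)^2 = 0.178929 + 0.001521 = 0.18045.
  gamma(0) = 1 * (1 + 0.18045) = 1 * 1.18045 = 1.18045, which rounds to 1.1805.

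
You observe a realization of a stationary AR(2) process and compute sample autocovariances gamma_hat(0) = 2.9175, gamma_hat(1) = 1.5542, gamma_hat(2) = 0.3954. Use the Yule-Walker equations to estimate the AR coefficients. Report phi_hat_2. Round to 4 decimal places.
\hat\phi_{2} = -0.2070

The Yule-Walker equations for an AR(p) process read, in matrix form,
  Gamma_p phi = r_p,   with   (Gamma_p)_{ij} = gamma(|i - j|),
                       (r_p)_i = gamma(i),   i,j = 1..p.
Substitute the sample gammas (Toeplitz matrix and right-hand side of size 2):
  Gamma_p = [[2.9175, 1.5542], [1.5542, 2.9175]]
  r_p     = [1.5542, 0.3954]
Written out:
  2.9175 phi_1 + 1.5542 phi_2 = 1.5542
  1.5542 phi_1 + 2.9175 phi_2 = 0.3954
Solve by Cramer's rule:
  det = gamma(0)^2 - gamma(1)^2 = (2.9175)^2 - (1.5542)^2 = 8.51180625 - 2.41553764 = 6.09626861
  phi_hat_1 = [gamma(1) gamma(0) - gamma(1) gamma(2)] / det = [(1.5542)(2.9175) - (1.5542)(0.3954)] / 6.09626861 = 3.91984782 / 6.09626861 = 0.643
  phi_hat_2 = [gamma(0) gamma(2) - gamma(1)^2] / det = [(2.9175)(0.3954) - (1.5542)^2] / 6.09626861 = -1.26195814 / 6.09626861 = -0.207
So phi_hat = [0.6430, -0.2070].
Therefore phi_hat_2 = -0.2070.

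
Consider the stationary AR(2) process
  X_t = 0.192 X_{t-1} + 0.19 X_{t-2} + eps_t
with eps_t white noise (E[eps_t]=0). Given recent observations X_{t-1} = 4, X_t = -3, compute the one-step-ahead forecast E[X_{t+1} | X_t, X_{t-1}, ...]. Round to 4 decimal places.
E[X_{t+1} \mid \mathcal F_t] = 0.1840

For an AR(p) model X_t = c + sum_i phi_i X_{t-i} + eps_t, the
one-step-ahead conditional mean is
  E[X_{t+1} | X_t, ...] = c + sum_i phi_i X_{t+1-i}.
Substitute known values:
  E[X_{t+1} | ...] = (0.192) * (-3) + (0.19) * (4)
                   = 0.1840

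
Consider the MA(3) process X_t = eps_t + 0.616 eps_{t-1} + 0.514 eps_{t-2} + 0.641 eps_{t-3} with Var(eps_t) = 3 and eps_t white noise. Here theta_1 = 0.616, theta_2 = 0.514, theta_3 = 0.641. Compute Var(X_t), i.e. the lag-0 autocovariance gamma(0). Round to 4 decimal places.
\gamma(0) = 6.1636

For an MA(q) process X_t = eps_t + sum_i theta_i eps_{t-i} with
Var(eps_t) = sigma^2, the variance is
  gamma(0) = sigma^2 * (1 + sum_i theta_i^2).
  sum_i theta_i^2 = (0.616)^2 + (0.514)^2 + (0.641)^2 = 0.379456 + 0.264196 + 0.410881 = 1.054533.
  gamma(0) = 3 * (1 + 1.054533) = 3 * 2.054533 = 6.163599, which rounds to 6.1636.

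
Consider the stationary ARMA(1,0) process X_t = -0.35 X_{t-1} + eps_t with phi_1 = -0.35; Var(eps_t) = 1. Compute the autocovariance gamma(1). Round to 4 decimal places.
\gamma(1) = -0.3989

Multiply the model equation by X_{t-k} and take expectations. With theta_0 = psi_0 = 1 and psi_j the MA(infinity) weights, this gives
  gamma(k) - sum_i phi_i gamma(k-i) = c_k,
  c_k = sigma^2 * sum_{j=k..q} theta_j psi_{j-k}   (c_k = 0 for k > q),
using gamma(-m) = gamma(m).
Pure AR (q = 0): c_0 = sigma^2 = 1, c_k = 0 for k >= 1.
Equations for k = 0 and k = 1 (AR order 1):
  gamma(0) = phi_1 gamma(1) + c_0
  gamma(1) = phi_1 gamma(0) + c_1
Substituting the second into the first: gamma(0) (1 - phi_1^2) = c_0 + phi_1 c_1, so
  gamma(0) = c_0 / (1 - phi_1^2) = 1 / (1 - (-0.35)^2) = 1 / 0.8775 = 1.139601.
  gamma(1) = phi_1 gamma(0) = (-0.35)(1.139601) = -0.39886.
Therefore gamma(1) = -0.3989 (to 4 decimal places).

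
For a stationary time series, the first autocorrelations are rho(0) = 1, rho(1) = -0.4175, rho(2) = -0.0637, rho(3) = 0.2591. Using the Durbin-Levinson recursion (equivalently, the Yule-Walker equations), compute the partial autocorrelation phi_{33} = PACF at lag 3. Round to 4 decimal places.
\phi_{33} = 0.1380

The PACF at lag k is phi_{kk}, the last component of the solution
to the Yule-Walker system G_k phi = r_k where
  (G_k)_{ij} = rho(|i - j|), (r_k)_i = rho(i), i,j = 1..k.
Equivalently, Durbin-Levinson gives phi_{kk} iteratively:
  phi_{11} = rho(1)
  phi_{kk} = [rho(k) - sum_{j=1..k-1} phi_{k-1,j} rho(k-j)]
            / [1 - sum_{j=1..k-1} phi_{k-1,j} rho(j)],
  phi_{k,j} = phi_{k-1,j} - phi_{kk} phi_{k-1,k-j},  j = 1..k-1.
Step k = 1:
  phi_11 = rho(1) = -0.4175.
Step k = 2:
  phi_22 = [rho(2) - phi_11 rho(1)] / [1 - phi_11 rho(1)] = [-0.0637 - (-0.4175)(-0.4175)] / [1 - (-0.4175)(-0.4175)]
         = -0.23800625 / 0.82569375 = -0.28825.
  Update: phi_21 = phi_11 - phi_22 phi_11 = -0.4175 - (-0.28825)(-0.4175) = -0.537844.
Step k = 3:
  phi_33 = [rho(3) - phi_21 rho(2) - phi_22 rho(1)] / [1 - phi_21 rho(1) - phi_22 rho(2)]
    numerator   = 0.2591 - (-0.537844)(-0.0637) - (-0.28825)(-0.4175) = 0.10449492
    denominator = 1 - (-0.537844)(-0.4175) - (-0.28825)(-0.0637) = 0.75708844
  phi_33 = 0.10449492 / 0.75708844 = 0.138.
Therefore phi_{33} = 0.1380.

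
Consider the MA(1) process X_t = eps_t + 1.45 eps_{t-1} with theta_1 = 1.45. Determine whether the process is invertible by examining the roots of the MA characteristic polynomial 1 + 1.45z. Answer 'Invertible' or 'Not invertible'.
\text{Not invertible}

The MA(q) characteristic polynomial is P(z) = 1 + 1.45z.
Invertibility requires all roots to lie outside the unit circle, i.e. |z| > 1 for every root.
This is linear in z: 1 + (1.45) z = 0  =>  z = -1/(1.45) = -0.689655,  |z| = 0.689655.
Moduli of all roots: 0.6897.
All moduli strictly greater than 1? No.
Verdict: Not invertible.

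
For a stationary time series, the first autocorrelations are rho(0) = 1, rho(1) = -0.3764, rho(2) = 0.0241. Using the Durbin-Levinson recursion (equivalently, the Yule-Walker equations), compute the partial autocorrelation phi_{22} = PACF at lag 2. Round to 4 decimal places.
\phi_{22} = -0.1370

The PACF at lag k is phi_{kk}, the last component of the solution
to the Yule-Walker system G_k phi = r_k where
  (G_k)_{ij} = rho(|i - j|), (r_k)_i = rho(i), i,j = 1..k.
Equivalently, Durbin-Levinson gives phi_{kk} iteratively:
  phi_{11} = rho(1)
  phi_{kk} = [rho(k) - sum_{j=1..k-1} phi_{k-1,j} rho(k-j)]
            / [1 - sum_{j=1..k-1} phi_{k-1,j} rho(j)],
  phi_{k,j} = phi_{k-1,j} - phi_{kk} phi_{k-1,k-j},  j = 1..k-1.
Step k = 1:
  phi_11 = rho(1) = -0.3764.
Step k = 2:
  phi_22 = [rho(2) - phi_11 rho(1)] / [1 - phi_11 rho(1)] = [0.0241 - (-0.3764)(-0.3764)] / [1 - (-0.3764)(-0.3764)]
         = -0.11757696 / 0.85832304 = -0.137.
Therefore phi_{22} = -0.1370.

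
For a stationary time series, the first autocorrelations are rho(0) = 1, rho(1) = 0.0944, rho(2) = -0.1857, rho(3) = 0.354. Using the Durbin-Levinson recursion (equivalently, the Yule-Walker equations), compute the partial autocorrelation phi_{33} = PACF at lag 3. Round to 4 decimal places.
\phi_{33} = 0.4130

The PACF at lag k is phi_{kk}, the last component of the solution
to the Yule-Walker system G_k phi = r_k where
  (G_k)_{ij} = rho(|i - j|), (r_k)_i = rho(i), i,j = 1..k.
Equivalently, Durbin-Levinson gives phi_{kk} iteratively:
  phi_{11} = rho(1)
  phi_{kk} = [rho(k) - sum_{j=1..k-1} phi_{k-1,j} rho(k-j)]
            / [1 - sum_{j=1..k-1} phi_{k-1,j} rho(j)],
  phi_{k,j} = phi_{k-1,j} - phi_{kk} phi_{k-1,k-j},  j = 1..k-1.
Step k = 1:
  phi_11 = rho(1) = 0.0944.
Step k = 2:
  phi_22 = [rho(2) - phi_11 rho(1)] / [1 - phi_11 rho(1)] = [-0.1857 - (0.0944)(0.0944)] / [1 - (0.0944)(0.0944)]
         = -0.19461136 / 0.99108864 = -0.196361.
  Update: phi_21 = phi_11 - phi_22 phi_11 = 0.0944 - (-0.196361)(0.0944) = 0.112936.
Step k = 3:
  phi_33 = [rho(3) - phi_21 rho(2) - phi_22 rho(1)] / [1 - phi_21 rho(1) - phi_22 rho(2)]
    numerator   = 0.354 - (0.112936)(-0.1857) - (-0.196361)(0.0944) = 0.39350881
    denominator = 1 - (0.112936)(0.0944) - (-0.196361)(-0.1857) = 0.95287452
  phi_33 = 0.39350881 / 0.95287452 = 0.413.
Therefore phi_{33} = 0.4130.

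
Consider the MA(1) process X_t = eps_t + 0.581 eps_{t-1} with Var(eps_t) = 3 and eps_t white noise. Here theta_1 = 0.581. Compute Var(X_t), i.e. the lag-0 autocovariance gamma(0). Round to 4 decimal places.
\gamma(0) = 4.0127

For an MA(q) process X_t = eps_t + sum_i theta_i eps_{t-i} with
Var(eps_t) = sigma^2, the variance is
  gamma(0) = sigma^2 * (1 + sum_i theta_i^2).
  sum_i theta_i^2 = (0.581)^2 = 0.337561.
  gamma(0) = 3 * (1 + 0.337561) = 3 * 1.337561 = 4.012683, which rounds to 4.0127.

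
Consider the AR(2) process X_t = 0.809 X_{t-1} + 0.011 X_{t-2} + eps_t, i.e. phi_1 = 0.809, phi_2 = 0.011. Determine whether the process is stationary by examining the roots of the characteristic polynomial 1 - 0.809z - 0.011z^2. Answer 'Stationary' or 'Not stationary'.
\text{Stationary}

The AR(p) characteristic polynomial is P(z) = 1 - 0.809z - 0.011z^2.
Stationarity requires all roots to lie outside the unit circle, i.e. |z| > 1 for every root.
Set 1 + (-0.809) z + (-0.011) z^2 = 0, i.e. a z^2 + b z + c = 0 with a = -0.011, b = -0.809, c = 1.
Discriminant D = b^2 - 4ac = (-0.809)^2 - 4*(-0.011)*1 = 0.654481 - (-0.044) = 0.698481.
D >= 0, so the roots are real: z = (-b +/- sqrt(D)) / (2a) = (0.809 +/- 0.835752) / (-0.022).
  z_1 = (0.809 + 0.835752) / (-0.022) = -74.7614,   |z_1| = 74.7614.
  z_2 = (0.809 - 0.835752) / (-0.022) = 1.216,   |z_2| = 1.216.
Moduli of all roots: 74.7614, 1.2160.
All moduli strictly greater than 1? Yes.
Verdict: Stationary.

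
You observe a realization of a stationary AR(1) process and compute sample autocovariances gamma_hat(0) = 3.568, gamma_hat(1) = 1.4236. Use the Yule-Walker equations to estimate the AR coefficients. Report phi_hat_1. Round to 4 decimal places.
\hat\phi_{1} = 0.3990

The Yule-Walker equations for an AR(p) process read, in matrix form,
  Gamma_p phi = r_p,   with   (Gamma_p)_{ij} = gamma(|i - j|),
                       (r_p)_i = gamma(i),   i,j = 1..p.
Substitute the sample gammas (Toeplitz matrix and right-hand side of size 1):
  Gamma_p = [[3.568]]
  r_p     = [1.4236]
With p = 1 this is the single equation gamma(0) phi_1 = gamma(1):
  phi_hat_1 = gamma(1) / gamma(0) = 1.4236 / 3.568 = 0.3990.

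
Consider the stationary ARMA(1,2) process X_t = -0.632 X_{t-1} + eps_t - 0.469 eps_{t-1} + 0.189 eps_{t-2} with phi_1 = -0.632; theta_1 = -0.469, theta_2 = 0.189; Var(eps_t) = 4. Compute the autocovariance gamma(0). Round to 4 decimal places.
\gamma(0) = 14.0633

Multiply the model equation by X_{t-k} and take expectations. With theta_0 = psi_0 = 1 and psi_j the MA(infinity) weights, this gives
  gamma(k) - sum_i phi_i gamma(k-i) = c_k,
  c_k = sigma^2 * sum_{j=k..q} theta_j psi_{j-k}   (c_k = 0 for k > q),
using gamma(-m) = gamma(m).
psi-weights needed (psi_j = theta_j + sum_i phi_i psi_{j-i}):
  psi_1 = theta_1 + phi_1 = -0.469 + (-0.632) = -1.101
  psi_2 = theta_2 + phi_1 psi_1 = 0.189 + (-0.632)(-1.101) = 0.884832
Right-hand sides:
  c_0 = sigma^2 (1 + theta_1 psi_1 + theta_2 psi_2) = 4 * (1 + (-0.469)(-1.101) + (0.189)(0.884832)) = 4 * 1.683602 = 6.734409
  c_1 = sigma^2 (theta_1 + theta_2 psi_1) = 4 * (-0.469 + (0.189)(-1.101)) = -2.708356
  c_2 = sigma^2 theta_2 = 4 * (0.189) = 0.756
Equations for k = 0 and k = 1 (AR order 1):
  gamma(0) = phi_1 gamma(1) + c_0
  gamma(1) = phi_1 gamma(0) + c_1
Substituting the second into the first: gamma(0) (1 - phi_1^2) = c_0 + phi_1 c_1, so
  gamma(0) = (c_0 + phi_1 c_1) / (1 - phi_1^2) = (6.734409 + (-0.632)(-2.708356)) / (1 - (-0.632)^2) = 8.44609 / 0.600576 = 14.063316.
Therefore gamma(0) = 14.0633 (to 4 decimal places).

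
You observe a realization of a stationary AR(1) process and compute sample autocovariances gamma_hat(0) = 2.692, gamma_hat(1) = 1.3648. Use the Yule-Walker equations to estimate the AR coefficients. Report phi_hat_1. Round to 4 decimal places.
\hat\phi_{1} = 0.5070

The Yule-Walker equations for an AR(p) process read, in matrix form,
  Gamma_p phi = r_p,   with   (Gamma_p)_{ij} = gamma(|i - j|),
                       (r_p)_i = gamma(i),   i,j = 1..p.
Substitute the sample gammas (Toeplitz matrix and right-hand side of size 1):
  Gamma_p = [[2.692]]
  r_p     = [1.3648]
With p = 1 this is the single equation gamma(0) phi_1 = gamma(1):
  phi_hat_1 = gamma(1) / gamma(0) = 1.3648 / 2.692 = 0.5070.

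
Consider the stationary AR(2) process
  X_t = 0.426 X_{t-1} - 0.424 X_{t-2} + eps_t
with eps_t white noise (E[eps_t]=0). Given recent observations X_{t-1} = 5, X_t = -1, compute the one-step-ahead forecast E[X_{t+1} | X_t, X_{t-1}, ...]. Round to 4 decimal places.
E[X_{t+1} \mid \mathcal F_t] = -2.5460

For an AR(p) model X_t = c + sum_i phi_i X_{t-i} + eps_t, the
one-step-ahead conditional mean is
  E[X_{t+1} | X_t, ...] = c + sum_i phi_i X_{t+1-i}.
Substitute known values:
  E[X_{t+1} | ...] = (0.426) * (-1) + (-0.424) * (5)
                   = -2.5460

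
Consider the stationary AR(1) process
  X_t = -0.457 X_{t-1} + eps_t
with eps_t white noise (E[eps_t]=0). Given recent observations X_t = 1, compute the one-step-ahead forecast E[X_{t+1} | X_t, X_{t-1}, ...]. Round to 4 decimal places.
E[X_{t+1} \mid \mathcal F_t] = -0.4570

For an AR(p) model X_t = c + sum_i phi_i X_{t-i} + eps_t, the
one-step-ahead conditional mean is
  E[X_{t+1} | X_t, ...] = c + sum_i phi_i X_{t+1-i}.
Substitute known values:
  E[X_{t+1} | ...] = (-0.457) * (1)
                   = -0.4570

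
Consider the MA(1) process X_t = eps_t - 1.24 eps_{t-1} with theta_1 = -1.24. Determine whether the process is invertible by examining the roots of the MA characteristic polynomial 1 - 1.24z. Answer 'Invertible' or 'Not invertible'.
\text{Not invertible}

The MA(q) characteristic polynomial is P(z) = 1 - 1.24z.
Invertibility requires all roots to lie outside the unit circle, i.e. |z| > 1 for every root.
This is linear in z: 1 + (-1.24) z = 0  =>  z = -1/(-1.24) = 0.806452,  |z| = 0.806452.
Moduli of all roots: 0.8065.
All moduli strictly greater than 1? No.
Verdict: Not invertible.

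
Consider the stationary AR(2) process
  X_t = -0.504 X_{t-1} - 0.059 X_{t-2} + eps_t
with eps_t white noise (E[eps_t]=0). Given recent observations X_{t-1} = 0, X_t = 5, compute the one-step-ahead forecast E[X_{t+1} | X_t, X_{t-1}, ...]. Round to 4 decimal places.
E[X_{t+1} \mid \mathcal F_t] = -2.5200

For an AR(p) model X_t = c + sum_i phi_i X_{t-i} + eps_t, the
one-step-ahead conditional mean is
  E[X_{t+1} | X_t, ...] = c + sum_i phi_i X_{t+1-i}.
Substitute known values:
  E[X_{t+1} | ...] = (-0.504) * (5) + (-0.059) * (0)
                   = -2.5200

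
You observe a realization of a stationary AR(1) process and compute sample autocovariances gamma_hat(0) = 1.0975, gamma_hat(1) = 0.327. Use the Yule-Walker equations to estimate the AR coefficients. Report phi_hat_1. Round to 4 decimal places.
\hat\phi_{1} = 0.2979

The Yule-Walker equations for an AR(p) process read, in matrix form,
  Gamma_p phi = r_p,   with   (Gamma_p)_{ij} = gamma(|i - j|),
                       (r_p)_i = gamma(i),   i,j = 1..p.
Substitute the sample gammas (Toeplitz matrix and right-hand side of size 1):
  Gamma_p = [[1.0975]]
  r_p     = [0.327]
With p = 1 this is the single equation gamma(0) phi_1 = gamma(1):
  phi_hat_1 = gamma(1) / gamma(0) = 0.327 / 1.0975 = 0.2979.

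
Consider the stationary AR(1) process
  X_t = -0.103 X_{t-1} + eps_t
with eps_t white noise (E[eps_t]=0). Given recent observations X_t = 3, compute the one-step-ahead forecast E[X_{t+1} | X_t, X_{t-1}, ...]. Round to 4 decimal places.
E[X_{t+1} \mid \mathcal F_t] = -0.3090

For an AR(p) model X_t = c + sum_i phi_i X_{t-i} + eps_t, the
one-step-ahead conditional mean is
  E[X_{t+1} | X_t, ...] = c + sum_i phi_i X_{t+1-i}.
Substitute known values:
  E[X_{t+1} | ...] = (-0.103) * (3)
                   = -0.3090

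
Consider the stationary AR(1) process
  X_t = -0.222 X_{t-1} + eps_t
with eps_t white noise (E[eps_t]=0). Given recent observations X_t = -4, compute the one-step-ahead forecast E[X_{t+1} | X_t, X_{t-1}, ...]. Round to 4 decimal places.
E[X_{t+1} \mid \mathcal F_t] = 0.8880

For an AR(p) model X_t = c + sum_i phi_i X_{t-i} + eps_t, the
one-step-ahead conditional mean is
  E[X_{t+1} | X_t, ...] = c + sum_i phi_i X_{t+1-i}.
Substitute known values:
  E[X_{t+1} | ...] = (-0.222) * (-4)
                   = 0.8880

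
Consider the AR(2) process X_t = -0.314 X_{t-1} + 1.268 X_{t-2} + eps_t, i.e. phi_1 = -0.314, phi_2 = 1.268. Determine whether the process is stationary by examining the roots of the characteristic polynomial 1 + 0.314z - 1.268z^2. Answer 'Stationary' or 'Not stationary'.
\text{Not stationary}

The AR(p) characteristic polynomial is P(z) = 1 + 0.314z - 1.268z^2.
Stationarity requires all roots to lie outside the unit circle, i.e. |z| > 1 for every root.
Set 1 + (0.314) z + (-1.268) z^2 = 0, i.e. a z^2 + b z + c = 0 with a = -1.268, b = 0.314, c = 1.
Discriminant D = b^2 - 4ac = (0.314)^2 - 4*(-1.268)*1 = 0.098596 - (-5.072) = 5.170596.
D >= 0, so the roots are real: z = (-b +/- sqrt(D)) / (2a) = (-0.314 +/- 2.273894) / (-2.536).
  z_1 = (-0.314 + 2.273894) / (-2.536) = -0.7728,   |z_1| = 0.7728.
  z_2 = (-0.314 - 2.273894) / (-2.536) = 1.0205,   |z_2| = 1.0205.
Moduli of all roots: 0.7728, 1.0205.
All moduli strictly greater than 1? No.
Verdict: Not stationary.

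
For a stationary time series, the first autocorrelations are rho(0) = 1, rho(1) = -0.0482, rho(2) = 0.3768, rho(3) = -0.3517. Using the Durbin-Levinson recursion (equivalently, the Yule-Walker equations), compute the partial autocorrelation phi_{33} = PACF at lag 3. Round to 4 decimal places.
\phi_{33} = -0.3760

The PACF at lag k is phi_{kk}, the last component of the solution
to the Yule-Walker system G_k phi = r_k where
  (G_k)_{ij} = rho(|i - j|), (r_k)_i = rho(i), i,j = 1..k.
Equivalently, Durbin-Levinson gives phi_{kk} iteratively:
  phi_{11} = rho(1)
  phi_{kk} = [rho(k) - sum_{j=1..k-1} phi_{k-1,j} rho(k-j)]
            / [1 - sum_{j=1..k-1} phi_{k-1,j} rho(j)],
  phi_{k,j} = phi_{k-1,j} - phi_{kk} phi_{k-1,k-j},  j = 1..k-1.
Step k = 1:
  phi_11 = rho(1) = -0.0482.
Step k = 2:
  phi_22 = [rho(2) - phi_11 rho(1)] / [1 - phi_11 rho(1)] = [0.3768 - (-0.0482)(-0.0482)] / [1 - (-0.0482)(-0.0482)]
         = 0.37447676 / 0.99767676 = 0.375349.
  Update: phi_21 = phi_11 - phi_22 phi_11 = -0.0482 - (0.375349)(-0.0482) = -0.030108.
Step k = 3:
  phi_33 = [rho(3) - phi_21 rho(2) - phi_22 rho(1)] / [1 - phi_21 rho(1) - phi_22 rho(2)]
    numerator   = -0.3517 - (-0.030108)(0.3768) - (0.375349)(-0.0482) = -0.32226342
    denominator = 1 - (-0.030108)(-0.0482) - (0.375349)(0.3768) = 0.85711736
  phi_33 = -0.32226342 / 0.85711736 = -0.376.
Therefore phi_{33} = -0.3760.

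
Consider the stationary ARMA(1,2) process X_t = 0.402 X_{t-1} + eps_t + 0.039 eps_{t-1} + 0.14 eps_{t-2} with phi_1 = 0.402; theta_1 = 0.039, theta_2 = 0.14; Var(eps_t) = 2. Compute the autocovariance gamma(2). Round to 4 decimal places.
\gamma(2) = 0.7859

Multiply the model equation by X_{t-k} and take expectations. With theta_0 = psi_0 = 1 and psi_j the MA(infinity) weights, this gives
  gamma(k) - sum_i phi_i gamma(k-i) = c_k,
  c_k = sigma^2 * sum_{j=k..q} theta_j psi_{j-k}   (c_k = 0 for k > q),
using gamma(-m) = gamma(m).
psi-weights needed (psi_j = theta_j + sum_i phi_i psi_{j-i}):
  psi_1 = theta_1 + phi_1 = 0.039 + (0.402) = 0.441
  psi_2 = theta_2 + phi_1 psi_1 = 0.14 + (0.402)(0.441) = 0.317282
Right-hand sides:
  c_0 = sigma^2 (1 + theta_1 psi_1 + theta_2 psi_2) = 2 * (1 + (0.039)(0.441) + (0.14)(0.317282)) = 2 * 1.061618 = 2.123237
  c_1 = sigma^2 (theta_1 + theta_2 psi_1) = 2 * (0.039 + (0.14)(0.441)) = 0.20148
  c_2 = sigma^2 theta_2 = 2 * (0.14) = 0.28
Equations for k = 0 and k = 1 (AR order 1):
  gamma(0) = phi_1 gamma(1) + c_0
  gamma(1) = phi_1 gamma(0) + c_1
Substituting the second into the first: gamma(0) (1 - phi_1^2) = c_0 + phi_1 c_1, so
  gamma(0) = (c_0 + phi_1 c_1) / (1 - phi_1^2) = (2.123237 + (0.402)(0.20148)) / (1 - (0.402)^2) = 2.204232 / 0.838396 = 2.629106.
  gamma(1) = phi_1 gamma(0) + c_1 = (0.402)(2.629106) + (0.20148) = 1.258381.
For k = 2: gamma(2) = phi_1 gamma(1) + c_2
  = (0.402)(1.258381) + (0.28) = 0.785869.
Therefore gamma(2) = 0.7859 (to 4 decimal places).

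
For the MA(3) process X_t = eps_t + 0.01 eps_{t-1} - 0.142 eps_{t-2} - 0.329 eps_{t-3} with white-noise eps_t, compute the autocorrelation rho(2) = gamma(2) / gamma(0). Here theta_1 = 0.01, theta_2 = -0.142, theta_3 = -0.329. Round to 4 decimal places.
\rho(2) = -0.1287

For an MA(q) process with theta_0 = 1, the autocovariance is
  gamma(k) = sigma^2 * sum_{i=0..q-k} theta_i * theta_{i+k},
and rho(k) = gamma(k) / gamma(0). Sigma^2 cancels.
  numerator   = (1)*(-0.142) + (0.01)*(-0.329) = -0.14529.
  denominator = (1)^2 + (0.01)^2 + (-0.142)^2 + (-0.329)^2 = 1.128505.
  rho(2) = -0.14529 / 1.128505 = -0.1287.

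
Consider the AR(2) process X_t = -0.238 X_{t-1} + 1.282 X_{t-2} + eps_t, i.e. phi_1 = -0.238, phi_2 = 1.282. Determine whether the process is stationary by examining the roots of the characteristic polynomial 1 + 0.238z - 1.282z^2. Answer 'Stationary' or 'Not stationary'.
\text{Not stationary}

The AR(p) characteristic polynomial is P(z) = 1 + 0.238z - 1.282z^2.
Stationarity requires all roots to lie outside the unit circle, i.e. |z| > 1 for every root.
Set 1 + (0.238) z + (-1.282) z^2 = 0, i.e. a z^2 + b z + c = 0 with a = -1.282, b = 0.238, c = 1.
Discriminant D = b^2 - 4ac = (0.238)^2 - 4*(-1.282)*1 = 0.056644 - (-5.128) = 5.184644.
D >= 0, so the roots are real: z = (-b +/- sqrt(D)) / (2a) = (-0.238 +/- 2.276981) / (-2.564).
  z_1 = (-0.238 + 2.276981) / (-2.564) = -0.7952,   |z_1| = 0.7952.
  z_2 = (-0.238 - 2.276981) / (-2.564) = 0.9809,   |z_2| = 0.9809.
Moduli of all roots: 0.7952, 0.9809.
All moduli strictly greater than 1? No.
Verdict: Not stationary.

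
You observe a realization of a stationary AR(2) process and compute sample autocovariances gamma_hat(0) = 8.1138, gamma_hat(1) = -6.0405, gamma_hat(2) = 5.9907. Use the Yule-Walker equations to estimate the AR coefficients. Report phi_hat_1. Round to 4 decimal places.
\hat\phi_{1} = -0.4370

The Yule-Walker equations for an AR(p) process read, in matrix form,
  Gamma_p phi = r_p,   with   (Gamma_p)_{ij} = gamma(|i - j|),
                       (r_p)_i = gamma(i),   i,j = 1..p.
Substitute the sample gammas (Toeplitz matrix and right-hand side of size 2):
  Gamma_p = [[8.1138, -6.0405], [-6.0405, 8.1138]]
  r_p     = [-6.0405, 5.9907]
Written out:
  8.1138 phi_1 - 6.0405 phi_2 = -6.0405
  -6.0405 phi_1 + 8.1138 phi_2 = 5.9907
Solve by Cramer's rule:
  det = gamma(0)^2 - gamma(1)^2 = (8.1138)^2 - (-6.0405)^2 = 65.83375044 - 36.48764025 = 29.34611019
  phi_hat_1 = [gamma(1) gamma(0) - gamma(1) gamma(2)] / det = [(-6.0405)(8.1138) - (-6.0405)(5.9907)] / 29.34611019 = -12.82458555 / 29.34611019 = -0.437
  phi_hat_2 = [gamma(0) gamma(2) - gamma(1)^2] / det = [(8.1138)(5.9907) - (-6.0405)^2] / 29.34611019 = 12.11970141 / 29.34611019 = 0.413
So phi_hat = [-0.4370, 0.4130].
Therefore phi_hat_1 = -0.4370.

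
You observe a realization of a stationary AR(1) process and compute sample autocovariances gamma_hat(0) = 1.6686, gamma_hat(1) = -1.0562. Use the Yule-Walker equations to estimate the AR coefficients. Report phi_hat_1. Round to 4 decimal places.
\hat\phi_{1} = -0.6330

The Yule-Walker equations for an AR(p) process read, in matrix form,
  Gamma_p phi = r_p,   with   (Gamma_p)_{ij} = gamma(|i - j|),
                       (r_p)_i = gamma(i),   i,j = 1..p.
Substitute the sample gammas (Toeplitz matrix and right-hand side of size 1):
  Gamma_p = [[1.6686]]
  r_p     = [-1.0562]
With p = 1 this is the single equation gamma(0) phi_1 = gamma(1):
  phi_hat_1 = gamma(1) / gamma(0) = -1.0562 / 1.6686 = -0.6330.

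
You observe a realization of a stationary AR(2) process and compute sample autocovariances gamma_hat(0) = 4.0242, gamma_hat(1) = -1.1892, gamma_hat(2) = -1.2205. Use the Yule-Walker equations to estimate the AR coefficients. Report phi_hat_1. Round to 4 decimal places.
\hat\phi_{1} = -0.4220

The Yule-Walker equations for an AR(p) process read, in matrix form,
  Gamma_p phi = r_p,   with   (Gamma_p)_{ij} = gamma(|i - j|),
                       (r_p)_i = gamma(i),   i,j = 1..p.
Substitute the sample gammas (Toeplitz matrix and right-hand side of size 2):
  Gamma_p = [[4.0242, -1.1892], [-1.1892, 4.0242]]
  r_p     = [-1.1892, -1.2205]
Written out:
  4.0242 phi_1 - 1.1892 phi_2 = -1.1892
  -1.1892 phi_1 + 4.0242 phi_2 = -1.2205
Solve by Cramer's rule:
  det = gamma(0)^2 - gamma(1)^2 = (4.0242)^2 - (-1.1892)^2 = 16.19418564 - 1.41419664 = 14.779989
  phi_hat_1 = [gamma(1) gamma(0) - gamma(1) gamma(2)] / det = [(-1.1892)(4.0242) - (-1.1892)(-1.2205)] / 14.779989 = -6.23699724 / 14.779989 = -0.422
  phi_hat_2 = [gamma(0) gamma(2) - gamma(1)^2] / det = [(4.0242)(-1.2205) - (-1.1892)^2] / 14.779989 = -6.32573274 / 14.779989 = -0.428
So phi_hat = [-0.4220, -0.4280].
Therefore phi_hat_1 = -0.4220.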